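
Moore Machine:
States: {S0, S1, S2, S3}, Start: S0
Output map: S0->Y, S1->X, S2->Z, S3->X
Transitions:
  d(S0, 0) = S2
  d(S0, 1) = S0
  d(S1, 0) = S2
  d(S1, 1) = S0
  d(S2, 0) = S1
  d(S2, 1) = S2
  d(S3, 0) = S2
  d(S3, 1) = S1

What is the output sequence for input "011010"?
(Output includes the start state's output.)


Start: S0 (output Y)
  --0--> S2 (output Z)
  --1--> S2 (output Z)
  --1--> S2 (output Z)
  --0--> S1 (output X)
  --1--> S0 (output Y)
  --0--> S2 (output Z)

"YZZZXYZ"


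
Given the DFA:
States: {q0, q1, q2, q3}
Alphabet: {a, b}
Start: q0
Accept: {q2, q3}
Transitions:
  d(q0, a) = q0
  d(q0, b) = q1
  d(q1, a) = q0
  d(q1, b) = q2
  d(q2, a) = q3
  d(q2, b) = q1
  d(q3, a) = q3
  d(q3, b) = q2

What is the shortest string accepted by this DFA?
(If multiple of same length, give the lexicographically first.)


BFS by string length (lex-first path to each state shown):
  len 0: q0<-""
  len 1: q0<-"a", q1<-"b"
  len 2: q0<-"aa", q1<-"ab", q2<-"bb"
Found accept state at length 2.

"bb"


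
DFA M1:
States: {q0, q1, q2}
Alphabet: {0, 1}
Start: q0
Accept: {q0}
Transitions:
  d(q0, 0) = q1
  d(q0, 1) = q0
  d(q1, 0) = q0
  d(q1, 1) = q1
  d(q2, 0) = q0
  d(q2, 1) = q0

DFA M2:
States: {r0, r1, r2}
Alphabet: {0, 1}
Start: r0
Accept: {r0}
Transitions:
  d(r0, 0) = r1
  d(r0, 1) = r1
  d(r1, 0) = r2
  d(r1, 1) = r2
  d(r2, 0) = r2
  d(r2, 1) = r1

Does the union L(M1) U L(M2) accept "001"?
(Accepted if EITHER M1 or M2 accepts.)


M1: final=q0 accepted=True
M2: final=r1 accepted=False

Yes, union accepts


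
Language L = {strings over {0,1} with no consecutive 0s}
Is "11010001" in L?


'00' occurs at index 4

No, "11010001" is not in L


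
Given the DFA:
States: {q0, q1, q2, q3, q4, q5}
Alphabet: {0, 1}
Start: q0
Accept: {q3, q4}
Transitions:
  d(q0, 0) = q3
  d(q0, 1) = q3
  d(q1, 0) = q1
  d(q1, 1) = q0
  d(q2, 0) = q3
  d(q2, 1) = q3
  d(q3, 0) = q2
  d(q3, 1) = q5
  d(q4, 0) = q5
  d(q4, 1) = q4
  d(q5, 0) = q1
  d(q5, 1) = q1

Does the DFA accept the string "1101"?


Trace: q0 -> q3 -> q5 -> q1 -> q0
Final state: q0
Accept states: {q3, q4}

No, rejected (final state q0 is not an accept state)


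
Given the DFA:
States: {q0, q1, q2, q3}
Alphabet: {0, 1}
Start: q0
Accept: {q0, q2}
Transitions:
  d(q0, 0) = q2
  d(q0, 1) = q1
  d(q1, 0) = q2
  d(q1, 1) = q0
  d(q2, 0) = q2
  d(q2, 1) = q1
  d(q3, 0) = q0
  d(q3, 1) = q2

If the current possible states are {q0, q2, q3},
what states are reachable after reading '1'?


Apply transition on '1' from each current state:
  d(q0, 1) = q1
  d(q2, 1) = q1
  d(q3, 1) = q2

{q1, q2}


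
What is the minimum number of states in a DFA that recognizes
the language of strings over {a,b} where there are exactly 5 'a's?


States: count = 0, 1, ..., 5 (that's 6 states), plus a dead state for count > 5.
Total: 6 + 1 = 7. Accept = count-5 state.

7


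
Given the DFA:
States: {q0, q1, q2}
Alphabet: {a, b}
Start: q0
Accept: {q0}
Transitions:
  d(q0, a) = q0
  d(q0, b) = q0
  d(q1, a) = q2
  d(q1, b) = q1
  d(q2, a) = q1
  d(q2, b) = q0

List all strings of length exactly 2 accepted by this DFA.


All strings of length 2: 4 total
Accepted: 4

"aa", "ab", "ba", "bb"


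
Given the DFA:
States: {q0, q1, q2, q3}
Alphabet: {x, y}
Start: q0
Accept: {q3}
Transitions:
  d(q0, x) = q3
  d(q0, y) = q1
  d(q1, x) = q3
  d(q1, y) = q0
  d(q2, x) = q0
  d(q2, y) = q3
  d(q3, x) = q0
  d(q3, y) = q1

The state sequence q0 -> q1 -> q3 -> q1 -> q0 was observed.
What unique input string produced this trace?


Trace back each transition to find the symbol:
  q0 --[y]--> q1
  q1 --[x]--> q3
  q3 --[y]--> q1
  q1 --[y]--> q0

"yxyy"


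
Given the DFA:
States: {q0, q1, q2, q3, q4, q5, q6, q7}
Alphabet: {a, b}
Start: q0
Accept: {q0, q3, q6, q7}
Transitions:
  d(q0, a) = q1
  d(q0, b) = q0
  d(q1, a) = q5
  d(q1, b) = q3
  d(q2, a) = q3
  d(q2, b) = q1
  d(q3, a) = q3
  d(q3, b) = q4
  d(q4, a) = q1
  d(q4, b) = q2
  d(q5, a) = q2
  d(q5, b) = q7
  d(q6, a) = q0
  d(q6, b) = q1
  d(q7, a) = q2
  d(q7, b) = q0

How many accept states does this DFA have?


Accept states listed: {q0, q3, q6, q7}
Counting: q0(1) q3(2) q6(3) q7(4)

4


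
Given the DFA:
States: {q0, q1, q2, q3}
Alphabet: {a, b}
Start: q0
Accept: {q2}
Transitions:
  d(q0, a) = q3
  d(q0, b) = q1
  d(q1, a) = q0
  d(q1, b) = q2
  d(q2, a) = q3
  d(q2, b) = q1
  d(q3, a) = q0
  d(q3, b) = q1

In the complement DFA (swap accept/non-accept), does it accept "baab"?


Trace: q0 -> q1 -> q0 -> q3 -> q1
Final: q1
Original accept: {q2}
Complement: q1 is not in original accept

Yes, complement accepts (original rejects)


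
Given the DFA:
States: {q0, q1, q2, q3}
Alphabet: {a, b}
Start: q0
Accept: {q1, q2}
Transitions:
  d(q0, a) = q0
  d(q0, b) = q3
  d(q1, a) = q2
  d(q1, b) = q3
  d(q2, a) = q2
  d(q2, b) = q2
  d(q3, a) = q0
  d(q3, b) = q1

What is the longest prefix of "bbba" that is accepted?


Run the DFA, marking each prefix where the state is accepting:
  "" -> q0 [reject]
  "b" -> q3 [reject]
  "bb" -> q1 [accept]
  "bbb" -> q3 [reject]
  "bbba" -> q0 [reject]

"bb"


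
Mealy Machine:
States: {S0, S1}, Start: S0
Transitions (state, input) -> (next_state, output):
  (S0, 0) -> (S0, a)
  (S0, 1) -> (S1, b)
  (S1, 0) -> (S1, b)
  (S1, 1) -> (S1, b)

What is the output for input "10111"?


Step-by-step:
  (S0, 1) -> (S1, b)
  (S1, 0) -> (S1, b)
  (S1, 1) -> (S1, b)
  (S1, 1) -> (S1, b)
  (S1, 1) -> (S1, b)

"bbbbb"


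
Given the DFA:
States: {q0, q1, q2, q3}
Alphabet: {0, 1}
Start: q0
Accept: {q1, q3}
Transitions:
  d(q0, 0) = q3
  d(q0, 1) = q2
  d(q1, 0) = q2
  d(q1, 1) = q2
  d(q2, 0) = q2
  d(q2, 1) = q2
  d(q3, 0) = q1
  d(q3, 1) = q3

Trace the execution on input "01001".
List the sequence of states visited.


Input: 01001
d(q0, 0) = q3
d(q3, 1) = q3
d(q3, 0) = q1
d(q1, 0) = q2
d(q2, 1) = q2


q0 -> q3 -> q3 -> q1 -> q2 -> q2


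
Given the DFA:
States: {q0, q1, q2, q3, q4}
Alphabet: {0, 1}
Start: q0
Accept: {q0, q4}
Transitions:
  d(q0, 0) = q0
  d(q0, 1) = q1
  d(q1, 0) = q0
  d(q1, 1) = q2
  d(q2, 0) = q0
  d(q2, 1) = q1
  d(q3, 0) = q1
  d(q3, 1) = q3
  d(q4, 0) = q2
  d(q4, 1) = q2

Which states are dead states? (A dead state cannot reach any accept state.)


Forward reachability from each state:
  q0 -> reaches accept state q0 (live)
  q1 -> reaches accept state q0 (live)
  q2 -> reaches accept state q0 (live)
  q3 -> reaches accept state q0 (live)
  q4 -> reaches accept state q0 (live)

None (all states can reach an accept state)


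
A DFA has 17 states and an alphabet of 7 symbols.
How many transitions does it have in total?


Each state has exactly one transition per symbol.
17 * 7 = 119

119


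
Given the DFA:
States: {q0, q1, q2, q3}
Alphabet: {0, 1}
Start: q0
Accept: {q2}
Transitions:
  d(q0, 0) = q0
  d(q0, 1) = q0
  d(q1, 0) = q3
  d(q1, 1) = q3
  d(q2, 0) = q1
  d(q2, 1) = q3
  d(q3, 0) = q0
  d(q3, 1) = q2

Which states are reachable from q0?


BFS from q0:
  layer 0: {q0}

{q0}


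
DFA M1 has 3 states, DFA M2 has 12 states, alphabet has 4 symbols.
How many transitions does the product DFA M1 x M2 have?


Product DFA has 3 * 12 = 36 states.
Each has 4 transitions: 36 * 4 = 144

144


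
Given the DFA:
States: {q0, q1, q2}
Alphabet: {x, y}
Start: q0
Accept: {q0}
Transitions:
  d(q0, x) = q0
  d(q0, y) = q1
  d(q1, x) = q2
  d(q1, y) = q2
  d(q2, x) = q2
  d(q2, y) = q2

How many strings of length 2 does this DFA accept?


Enumerating all length-2 strings:
  "xx" -> q0 [accept]
  "xy" -> q1 [reject]
  "yx" -> q2 [reject]
  "yy" -> q2 [reject]

1 out of 4


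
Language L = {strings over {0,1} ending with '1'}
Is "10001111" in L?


last symbol = '1'

Yes, "10001111" is in L


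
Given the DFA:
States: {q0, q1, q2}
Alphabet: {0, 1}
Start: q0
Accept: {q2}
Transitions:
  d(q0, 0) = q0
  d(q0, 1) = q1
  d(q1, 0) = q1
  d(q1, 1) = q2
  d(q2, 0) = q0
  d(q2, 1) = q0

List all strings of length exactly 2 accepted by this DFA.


All strings of length 2: 4 total
Accepted: 1

"11"


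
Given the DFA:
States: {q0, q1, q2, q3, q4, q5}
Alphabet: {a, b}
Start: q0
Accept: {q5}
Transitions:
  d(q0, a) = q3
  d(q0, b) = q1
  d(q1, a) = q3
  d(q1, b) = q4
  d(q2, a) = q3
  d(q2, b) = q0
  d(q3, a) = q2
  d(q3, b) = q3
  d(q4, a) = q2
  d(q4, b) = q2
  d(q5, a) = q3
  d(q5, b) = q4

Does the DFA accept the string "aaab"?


Trace: q0 -> q3 -> q2 -> q3 -> q3
Final state: q3
Accept states: {q5}

No, rejected (final state q3 is not an accept state)


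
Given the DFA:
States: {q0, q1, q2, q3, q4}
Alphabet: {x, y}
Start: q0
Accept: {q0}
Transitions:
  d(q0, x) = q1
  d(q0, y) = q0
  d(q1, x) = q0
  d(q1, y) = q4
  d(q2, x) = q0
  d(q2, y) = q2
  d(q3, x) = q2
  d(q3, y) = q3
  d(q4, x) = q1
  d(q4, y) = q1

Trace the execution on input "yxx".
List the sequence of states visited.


Input: yxx
d(q0, y) = q0
d(q0, x) = q1
d(q1, x) = q0


q0 -> q0 -> q1 -> q0


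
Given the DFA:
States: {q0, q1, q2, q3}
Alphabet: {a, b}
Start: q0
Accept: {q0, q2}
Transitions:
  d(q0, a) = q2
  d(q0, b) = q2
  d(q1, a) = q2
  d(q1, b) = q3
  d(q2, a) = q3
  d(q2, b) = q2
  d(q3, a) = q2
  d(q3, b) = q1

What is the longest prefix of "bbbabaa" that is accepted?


Run the DFA, marking each prefix where the state is accepting:
  "" -> q0 [accept]
  "b" -> q2 [accept]
  "bb" -> q2 [accept]
  "bbb" -> q2 [accept]
  "bbba" -> q3 [reject]
  "bbbab" -> q1 [reject]
  "bbbaba" -> q2 [accept]
  "bbbabaa" -> q3 [reject]

"bbbaba"


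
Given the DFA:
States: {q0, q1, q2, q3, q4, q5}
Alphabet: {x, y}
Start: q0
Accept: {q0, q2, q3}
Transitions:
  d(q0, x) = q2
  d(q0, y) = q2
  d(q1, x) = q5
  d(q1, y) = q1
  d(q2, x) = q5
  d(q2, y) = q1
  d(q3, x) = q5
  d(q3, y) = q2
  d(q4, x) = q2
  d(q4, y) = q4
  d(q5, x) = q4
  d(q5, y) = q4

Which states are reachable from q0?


BFS from q0:
  layer 0: {q0}
  layer 1: {q2}
  layer 2: {q1, q5}
  layer 3: {q4}

{q0, q1, q2, q4, q5}


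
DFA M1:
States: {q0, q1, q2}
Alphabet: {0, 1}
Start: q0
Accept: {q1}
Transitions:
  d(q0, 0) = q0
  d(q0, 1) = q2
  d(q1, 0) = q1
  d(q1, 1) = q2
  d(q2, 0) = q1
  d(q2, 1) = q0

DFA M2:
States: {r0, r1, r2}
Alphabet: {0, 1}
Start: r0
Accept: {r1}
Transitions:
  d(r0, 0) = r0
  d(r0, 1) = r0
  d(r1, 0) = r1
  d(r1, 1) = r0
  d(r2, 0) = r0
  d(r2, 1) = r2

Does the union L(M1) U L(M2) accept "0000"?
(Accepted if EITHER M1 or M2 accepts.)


M1: final=q0 accepted=False
M2: final=r0 accepted=False

No, union rejects (neither accepts)


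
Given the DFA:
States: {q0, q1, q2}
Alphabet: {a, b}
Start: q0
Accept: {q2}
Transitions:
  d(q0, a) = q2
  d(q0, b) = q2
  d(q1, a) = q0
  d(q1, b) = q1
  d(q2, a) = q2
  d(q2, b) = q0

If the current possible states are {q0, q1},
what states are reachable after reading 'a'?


Apply transition on 'a' from each current state:
  d(q0, a) = q2
  d(q1, a) = q0

{q0, q2}


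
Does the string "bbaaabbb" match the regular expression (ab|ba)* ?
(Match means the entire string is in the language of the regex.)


|string| = 8; first = 'b'; last = 'b'

No, "bbaaabbb" does not match (ab|ba)*


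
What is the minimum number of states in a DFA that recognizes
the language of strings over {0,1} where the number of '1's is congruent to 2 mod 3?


States track (count of '1') mod 3.
Need 3 states: one per remainder 0..2; accept = remainder 2.

3


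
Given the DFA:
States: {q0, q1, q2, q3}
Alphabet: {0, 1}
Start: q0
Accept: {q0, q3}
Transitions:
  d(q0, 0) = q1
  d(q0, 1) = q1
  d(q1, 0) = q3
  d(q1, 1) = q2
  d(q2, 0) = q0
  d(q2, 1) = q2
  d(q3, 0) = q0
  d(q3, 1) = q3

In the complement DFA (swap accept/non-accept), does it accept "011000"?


Trace: q0 -> q1 -> q2 -> q2 -> q0 -> q1 -> q3
Final: q3
Original accept: {q0, q3}
Complement: q3 is in original accept

No, complement rejects (original accepts)


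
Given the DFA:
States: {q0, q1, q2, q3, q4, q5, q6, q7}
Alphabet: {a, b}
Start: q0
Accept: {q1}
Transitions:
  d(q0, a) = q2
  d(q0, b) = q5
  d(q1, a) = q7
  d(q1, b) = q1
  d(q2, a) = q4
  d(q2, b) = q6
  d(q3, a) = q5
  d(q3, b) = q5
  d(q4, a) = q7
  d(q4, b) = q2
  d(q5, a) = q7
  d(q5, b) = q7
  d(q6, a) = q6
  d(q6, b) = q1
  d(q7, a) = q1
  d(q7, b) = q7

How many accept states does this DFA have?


Accept states listed: {q1}
Counting: q1(1)

1


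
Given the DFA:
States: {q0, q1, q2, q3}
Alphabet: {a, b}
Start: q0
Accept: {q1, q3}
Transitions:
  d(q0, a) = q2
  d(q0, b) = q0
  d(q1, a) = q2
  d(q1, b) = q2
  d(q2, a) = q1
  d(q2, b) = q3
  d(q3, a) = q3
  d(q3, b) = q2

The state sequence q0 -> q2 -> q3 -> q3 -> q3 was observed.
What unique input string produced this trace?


Trace back each transition to find the symbol:
  q0 --[a]--> q2
  q2 --[b]--> q3
  q3 --[a]--> q3
  q3 --[a]--> q3

"abaa"


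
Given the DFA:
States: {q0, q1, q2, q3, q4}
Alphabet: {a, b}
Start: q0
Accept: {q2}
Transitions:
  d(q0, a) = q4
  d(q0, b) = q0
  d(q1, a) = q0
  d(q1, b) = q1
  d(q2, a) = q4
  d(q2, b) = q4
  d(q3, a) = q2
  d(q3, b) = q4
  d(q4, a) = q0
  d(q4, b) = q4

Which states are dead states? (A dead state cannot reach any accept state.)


Forward reachability from each state:
  q0 -> reaches {q0, q4}, no accept state (dead)
  q1 -> reaches {q0, q1, q4}, no accept state (dead)
  q2 -> reaches accept state q2 (live)
  q3 -> reaches accept state q2 (live)
  q4 -> reaches {q0, q4}, no accept state (dead)

{q0, q1, q4}


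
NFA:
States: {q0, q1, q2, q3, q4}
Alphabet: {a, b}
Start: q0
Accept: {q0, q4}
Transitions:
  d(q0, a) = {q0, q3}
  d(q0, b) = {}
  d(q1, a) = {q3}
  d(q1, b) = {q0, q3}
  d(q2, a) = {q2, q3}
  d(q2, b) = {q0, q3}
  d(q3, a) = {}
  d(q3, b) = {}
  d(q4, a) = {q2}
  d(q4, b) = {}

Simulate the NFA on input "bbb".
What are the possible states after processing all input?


Start: {q0}
  --b--> {}
  --b--> {}
  --b--> {}

{} (empty set, no valid transitions)


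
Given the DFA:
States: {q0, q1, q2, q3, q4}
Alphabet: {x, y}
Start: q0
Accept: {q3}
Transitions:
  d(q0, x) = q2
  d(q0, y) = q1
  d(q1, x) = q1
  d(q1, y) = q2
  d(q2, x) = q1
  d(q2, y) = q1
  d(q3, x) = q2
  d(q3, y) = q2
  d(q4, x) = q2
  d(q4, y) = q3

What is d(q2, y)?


Looking up transition d(q2, y)

q1


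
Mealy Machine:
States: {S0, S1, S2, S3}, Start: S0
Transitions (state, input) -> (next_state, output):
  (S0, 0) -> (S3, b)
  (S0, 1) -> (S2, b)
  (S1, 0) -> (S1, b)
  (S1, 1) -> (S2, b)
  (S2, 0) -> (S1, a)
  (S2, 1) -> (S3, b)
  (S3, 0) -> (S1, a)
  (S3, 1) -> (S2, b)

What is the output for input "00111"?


Step-by-step:
  (S0, 0) -> (S3, b)
  (S3, 0) -> (S1, a)
  (S1, 1) -> (S2, b)
  (S2, 1) -> (S3, b)
  (S3, 1) -> (S2, b)

"babbb"


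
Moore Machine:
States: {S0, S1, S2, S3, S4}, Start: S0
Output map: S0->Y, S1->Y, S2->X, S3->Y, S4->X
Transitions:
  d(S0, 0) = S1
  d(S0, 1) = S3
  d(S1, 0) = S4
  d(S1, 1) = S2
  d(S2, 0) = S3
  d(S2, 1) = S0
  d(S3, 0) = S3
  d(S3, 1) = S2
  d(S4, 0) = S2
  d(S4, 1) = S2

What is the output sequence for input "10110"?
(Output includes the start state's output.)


Start: S0 (output Y)
  --1--> S3 (output Y)
  --0--> S3 (output Y)
  --1--> S2 (output X)
  --1--> S0 (output Y)
  --0--> S1 (output Y)

"YYYXYY"


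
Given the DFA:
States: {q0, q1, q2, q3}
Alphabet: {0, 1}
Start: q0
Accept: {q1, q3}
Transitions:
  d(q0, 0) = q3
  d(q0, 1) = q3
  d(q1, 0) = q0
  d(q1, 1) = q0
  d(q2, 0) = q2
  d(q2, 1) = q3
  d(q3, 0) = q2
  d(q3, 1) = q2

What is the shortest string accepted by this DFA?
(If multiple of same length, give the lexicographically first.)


BFS by string length (lex-first path to each state shown):
  len 0: q0<-""
  len 1: q3<-"0"
Found accept state at length 1.

"0"


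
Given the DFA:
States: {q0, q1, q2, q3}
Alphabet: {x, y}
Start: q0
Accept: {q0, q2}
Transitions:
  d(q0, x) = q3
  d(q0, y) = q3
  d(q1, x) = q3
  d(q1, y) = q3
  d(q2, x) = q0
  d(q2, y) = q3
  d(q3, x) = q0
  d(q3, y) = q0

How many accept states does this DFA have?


Accept states listed: {q0, q2}
Counting: q0(1) q2(2)

2


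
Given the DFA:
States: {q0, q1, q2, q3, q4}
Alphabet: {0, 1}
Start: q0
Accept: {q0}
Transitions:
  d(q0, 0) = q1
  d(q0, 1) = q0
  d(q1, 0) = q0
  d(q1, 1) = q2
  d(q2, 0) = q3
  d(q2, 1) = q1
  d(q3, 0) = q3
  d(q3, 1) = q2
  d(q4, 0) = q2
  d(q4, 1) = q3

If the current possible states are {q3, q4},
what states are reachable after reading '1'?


Apply transition on '1' from each current state:
  d(q3, 1) = q2
  d(q4, 1) = q3

{q2, q3}


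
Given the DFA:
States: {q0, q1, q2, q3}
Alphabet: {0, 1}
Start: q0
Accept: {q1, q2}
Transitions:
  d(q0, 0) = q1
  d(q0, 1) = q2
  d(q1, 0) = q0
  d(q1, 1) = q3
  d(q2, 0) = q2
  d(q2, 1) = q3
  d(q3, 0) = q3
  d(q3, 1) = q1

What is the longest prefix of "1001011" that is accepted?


Run the DFA, marking each prefix where the state is accepting:
  "" -> q0 [reject]
  "1" -> q2 [accept]
  "10" -> q2 [accept]
  "100" -> q2 [accept]
  "1001" -> q3 [reject]
  "10010" -> q3 [reject]
  "100101" -> q1 [accept]
  "1001011" -> q3 [reject]

"100101"


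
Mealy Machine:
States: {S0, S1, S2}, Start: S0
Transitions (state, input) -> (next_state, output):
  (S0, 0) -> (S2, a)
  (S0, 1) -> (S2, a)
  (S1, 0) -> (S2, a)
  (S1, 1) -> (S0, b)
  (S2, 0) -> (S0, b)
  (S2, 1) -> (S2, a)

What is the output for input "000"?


Step-by-step:
  (S0, 0) -> (S2, a)
  (S2, 0) -> (S0, b)
  (S0, 0) -> (S2, a)

"aba"


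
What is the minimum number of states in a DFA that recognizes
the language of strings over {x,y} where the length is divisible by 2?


States track (length) mod 2.
Need 2 states: one per remainder 0..1; accept = remainder 0.

2


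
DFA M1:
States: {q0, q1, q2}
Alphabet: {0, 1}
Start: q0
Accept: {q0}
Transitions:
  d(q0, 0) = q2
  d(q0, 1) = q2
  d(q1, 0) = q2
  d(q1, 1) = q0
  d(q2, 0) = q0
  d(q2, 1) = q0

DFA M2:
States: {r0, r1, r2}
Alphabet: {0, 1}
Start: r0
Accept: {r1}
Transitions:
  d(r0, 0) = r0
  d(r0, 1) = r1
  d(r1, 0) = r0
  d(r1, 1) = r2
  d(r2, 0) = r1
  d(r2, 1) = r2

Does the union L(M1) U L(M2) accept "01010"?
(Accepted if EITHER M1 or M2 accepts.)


M1: final=q2 accepted=False
M2: final=r0 accepted=False

No, union rejects (neither accepts)


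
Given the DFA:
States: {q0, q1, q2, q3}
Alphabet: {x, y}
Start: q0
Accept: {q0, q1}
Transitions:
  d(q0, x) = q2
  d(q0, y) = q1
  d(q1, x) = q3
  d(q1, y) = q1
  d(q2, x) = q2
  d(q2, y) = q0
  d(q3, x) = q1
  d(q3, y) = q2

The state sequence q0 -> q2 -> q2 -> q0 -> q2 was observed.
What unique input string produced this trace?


Trace back each transition to find the symbol:
  q0 --[x]--> q2
  q2 --[x]--> q2
  q2 --[y]--> q0
  q0 --[x]--> q2

"xxyx"


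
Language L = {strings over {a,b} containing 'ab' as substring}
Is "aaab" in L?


'ab' occurs at index 2

Yes, "aaab" is in L


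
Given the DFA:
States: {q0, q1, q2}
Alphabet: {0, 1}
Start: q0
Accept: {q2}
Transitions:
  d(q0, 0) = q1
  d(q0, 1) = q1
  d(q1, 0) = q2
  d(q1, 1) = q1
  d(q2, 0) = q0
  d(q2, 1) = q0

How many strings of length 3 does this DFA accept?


Enumerating all length-3 strings:
  "000" -> q0 [reject]
  "001" -> q0 [reject]
  "010" -> q2 [accept]
  "011" -> q1 [reject]
  "100" -> q0 [reject]
  "101" -> q0 [reject]
  "110" -> q2 [accept]
  "111" -> q1 [reject]

2 out of 8


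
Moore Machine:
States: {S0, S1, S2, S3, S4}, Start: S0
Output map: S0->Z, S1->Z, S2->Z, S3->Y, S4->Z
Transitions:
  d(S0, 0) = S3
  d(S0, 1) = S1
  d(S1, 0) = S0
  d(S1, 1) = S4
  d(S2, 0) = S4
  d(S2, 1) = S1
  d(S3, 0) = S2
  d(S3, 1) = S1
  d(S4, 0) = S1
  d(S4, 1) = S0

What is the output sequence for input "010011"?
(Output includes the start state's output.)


Start: S0 (output Z)
  --0--> S3 (output Y)
  --1--> S1 (output Z)
  --0--> S0 (output Z)
  --0--> S3 (output Y)
  --1--> S1 (output Z)
  --1--> S4 (output Z)

"ZYZZYZZ"


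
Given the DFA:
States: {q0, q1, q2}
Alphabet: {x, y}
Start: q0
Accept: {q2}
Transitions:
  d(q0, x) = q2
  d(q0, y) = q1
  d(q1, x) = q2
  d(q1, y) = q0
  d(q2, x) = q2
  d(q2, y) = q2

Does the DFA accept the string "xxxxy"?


Trace: q0 -> q2 -> q2 -> q2 -> q2 -> q2
Final state: q2
Accept states: {q2}

Yes, accepted (final state q2 is an accept state)


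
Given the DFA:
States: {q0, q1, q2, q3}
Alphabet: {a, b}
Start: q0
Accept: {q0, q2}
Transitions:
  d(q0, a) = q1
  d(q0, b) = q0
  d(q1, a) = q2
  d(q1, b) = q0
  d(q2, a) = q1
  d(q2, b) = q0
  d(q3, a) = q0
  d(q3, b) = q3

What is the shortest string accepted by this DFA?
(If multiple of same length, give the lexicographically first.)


BFS by string length (lex-first path to each state shown):
  len 0: q0<-""
Found accept state at length 0.

"" (empty string)


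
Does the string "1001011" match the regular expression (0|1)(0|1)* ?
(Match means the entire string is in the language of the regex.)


|string| = 7; first = '1'; last = '1'

Yes, "1001011" matches (0|1)(0|1)*


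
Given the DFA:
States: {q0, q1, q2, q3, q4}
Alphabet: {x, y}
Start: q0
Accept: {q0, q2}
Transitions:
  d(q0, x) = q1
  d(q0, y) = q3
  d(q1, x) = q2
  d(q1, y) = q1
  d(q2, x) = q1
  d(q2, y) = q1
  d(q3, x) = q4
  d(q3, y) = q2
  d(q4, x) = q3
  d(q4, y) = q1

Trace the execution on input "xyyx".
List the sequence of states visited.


Input: xyyx
d(q0, x) = q1
d(q1, y) = q1
d(q1, y) = q1
d(q1, x) = q2


q0 -> q1 -> q1 -> q1 -> q2


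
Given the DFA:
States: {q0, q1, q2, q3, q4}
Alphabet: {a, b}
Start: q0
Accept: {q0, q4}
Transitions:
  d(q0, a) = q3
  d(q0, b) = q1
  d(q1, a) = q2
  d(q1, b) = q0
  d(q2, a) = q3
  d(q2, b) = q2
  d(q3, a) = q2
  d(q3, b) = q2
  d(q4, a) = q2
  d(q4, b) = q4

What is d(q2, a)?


Looking up transition d(q2, a)

q3


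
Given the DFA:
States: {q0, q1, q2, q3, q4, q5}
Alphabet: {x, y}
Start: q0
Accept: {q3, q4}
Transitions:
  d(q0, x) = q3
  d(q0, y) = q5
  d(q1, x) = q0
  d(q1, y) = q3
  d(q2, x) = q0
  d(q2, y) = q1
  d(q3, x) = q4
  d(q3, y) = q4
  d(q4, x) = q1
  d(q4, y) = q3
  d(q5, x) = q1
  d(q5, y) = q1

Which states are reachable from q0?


BFS from q0:
  layer 0: {q0}
  layer 1: {q3, q5}
  layer 2: {q1, q4}

{q0, q1, q3, q4, q5}


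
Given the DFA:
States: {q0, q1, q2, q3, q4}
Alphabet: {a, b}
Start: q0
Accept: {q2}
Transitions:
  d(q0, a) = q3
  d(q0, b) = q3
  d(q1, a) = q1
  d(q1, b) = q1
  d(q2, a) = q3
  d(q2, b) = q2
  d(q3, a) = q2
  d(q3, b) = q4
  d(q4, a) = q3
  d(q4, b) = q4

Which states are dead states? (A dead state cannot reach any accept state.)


Forward reachability from each state:
  q0 -> reaches accept state q2 (live)
  q1 -> reaches {q1}, no accept state (dead)
  q2 -> reaches accept state q2 (live)
  q3 -> reaches accept state q2 (live)
  q4 -> reaches accept state q2 (live)

{q1}


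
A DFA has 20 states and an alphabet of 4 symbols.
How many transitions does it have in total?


Each state has exactly one transition per symbol.
20 * 4 = 80

80


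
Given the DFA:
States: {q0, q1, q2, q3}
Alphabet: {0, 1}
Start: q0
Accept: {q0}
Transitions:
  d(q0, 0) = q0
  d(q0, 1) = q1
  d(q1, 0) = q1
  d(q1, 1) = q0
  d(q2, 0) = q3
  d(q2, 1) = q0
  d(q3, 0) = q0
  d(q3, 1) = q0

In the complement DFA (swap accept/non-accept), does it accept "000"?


Trace: q0 -> q0 -> q0 -> q0
Final: q0
Original accept: {q0}
Complement: q0 is in original accept

No, complement rejects (original accepts)


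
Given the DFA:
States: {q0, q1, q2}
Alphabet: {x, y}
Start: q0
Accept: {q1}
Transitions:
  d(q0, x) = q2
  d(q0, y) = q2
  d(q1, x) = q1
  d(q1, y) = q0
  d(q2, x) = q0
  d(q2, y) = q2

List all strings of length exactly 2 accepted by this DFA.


All strings of length 2: 4 total
Accepted: 0

None


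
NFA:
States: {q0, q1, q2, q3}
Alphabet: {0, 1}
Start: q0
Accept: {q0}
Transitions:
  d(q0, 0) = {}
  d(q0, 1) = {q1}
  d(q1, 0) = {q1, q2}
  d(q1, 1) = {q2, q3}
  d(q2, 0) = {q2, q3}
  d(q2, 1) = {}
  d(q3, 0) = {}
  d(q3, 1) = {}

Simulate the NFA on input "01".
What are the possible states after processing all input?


Start: {q0}
  --0--> {}
  --1--> {}

{} (empty set, no valid transitions)


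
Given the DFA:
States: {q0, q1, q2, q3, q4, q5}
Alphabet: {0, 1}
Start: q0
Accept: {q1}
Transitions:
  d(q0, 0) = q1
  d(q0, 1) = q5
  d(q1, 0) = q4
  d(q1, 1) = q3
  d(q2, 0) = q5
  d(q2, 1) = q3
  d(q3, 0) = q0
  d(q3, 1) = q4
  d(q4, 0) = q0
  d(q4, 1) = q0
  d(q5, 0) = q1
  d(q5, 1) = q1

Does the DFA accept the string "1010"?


Trace: q0 -> q5 -> q1 -> q3 -> q0
Final state: q0
Accept states: {q1}

No, rejected (final state q0 is not an accept state)


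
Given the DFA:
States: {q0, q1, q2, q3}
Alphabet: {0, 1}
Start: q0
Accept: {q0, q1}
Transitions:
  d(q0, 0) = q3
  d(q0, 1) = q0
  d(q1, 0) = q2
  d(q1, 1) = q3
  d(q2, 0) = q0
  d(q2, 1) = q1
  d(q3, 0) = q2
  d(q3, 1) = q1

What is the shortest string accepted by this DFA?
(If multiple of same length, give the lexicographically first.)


BFS by string length (lex-first path to each state shown):
  len 0: q0<-""
Found accept state at length 0.

"" (empty string)


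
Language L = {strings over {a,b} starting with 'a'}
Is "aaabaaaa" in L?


first symbol = 'a'

Yes, "aaabaaaa" is in L


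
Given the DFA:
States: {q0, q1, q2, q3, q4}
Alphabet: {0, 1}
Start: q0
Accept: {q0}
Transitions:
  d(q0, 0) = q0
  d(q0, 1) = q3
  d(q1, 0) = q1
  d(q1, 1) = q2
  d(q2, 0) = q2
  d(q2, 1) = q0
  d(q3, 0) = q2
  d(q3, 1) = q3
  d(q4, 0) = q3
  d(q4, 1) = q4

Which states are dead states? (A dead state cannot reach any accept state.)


Forward reachability from each state:
  q0 -> reaches accept state q0 (live)
  q1 -> reaches accept state q0 (live)
  q2 -> reaches accept state q0 (live)
  q3 -> reaches accept state q0 (live)
  q4 -> reaches accept state q0 (live)

None (all states can reach an accept state)


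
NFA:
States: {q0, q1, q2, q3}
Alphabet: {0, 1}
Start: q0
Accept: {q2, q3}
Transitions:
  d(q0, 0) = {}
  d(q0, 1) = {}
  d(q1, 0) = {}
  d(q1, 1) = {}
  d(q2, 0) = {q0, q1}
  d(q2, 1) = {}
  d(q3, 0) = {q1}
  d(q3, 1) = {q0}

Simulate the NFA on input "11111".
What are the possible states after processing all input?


Start: {q0}
  --1--> {}
  --1--> {}
  --1--> {}
  --1--> {}
  --1--> {}

{} (empty set, no valid transitions)


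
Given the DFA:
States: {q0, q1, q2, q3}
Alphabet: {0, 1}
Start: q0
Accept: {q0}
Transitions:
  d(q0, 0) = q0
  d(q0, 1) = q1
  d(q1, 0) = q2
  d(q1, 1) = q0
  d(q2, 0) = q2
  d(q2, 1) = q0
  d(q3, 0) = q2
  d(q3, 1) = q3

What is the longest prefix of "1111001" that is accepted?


Run the DFA, marking each prefix where the state is accepting:
  "" -> q0 [accept]
  "1" -> q1 [reject]
  "11" -> q0 [accept]
  "111" -> q1 [reject]
  "1111" -> q0 [accept]
  "11110" -> q0 [accept]
  "111100" -> q0 [accept]
  "1111001" -> q1 [reject]

"111100"


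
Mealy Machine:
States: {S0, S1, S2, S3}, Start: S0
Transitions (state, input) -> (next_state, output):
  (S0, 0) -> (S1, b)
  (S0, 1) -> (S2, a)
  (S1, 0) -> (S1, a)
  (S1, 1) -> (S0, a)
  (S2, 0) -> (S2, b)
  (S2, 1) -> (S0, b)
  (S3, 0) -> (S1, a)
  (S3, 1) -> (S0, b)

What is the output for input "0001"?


Step-by-step:
  (S0, 0) -> (S1, b)
  (S1, 0) -> (S1, a)
  (S1, 0) -> (S1, a)
  (S1, 1) -> (S0, a)

"baaa"


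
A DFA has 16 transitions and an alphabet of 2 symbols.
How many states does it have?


Each state has exactly one transition per symbol.
states = transitions / |alphabet| = 16 / 2 = 8

8


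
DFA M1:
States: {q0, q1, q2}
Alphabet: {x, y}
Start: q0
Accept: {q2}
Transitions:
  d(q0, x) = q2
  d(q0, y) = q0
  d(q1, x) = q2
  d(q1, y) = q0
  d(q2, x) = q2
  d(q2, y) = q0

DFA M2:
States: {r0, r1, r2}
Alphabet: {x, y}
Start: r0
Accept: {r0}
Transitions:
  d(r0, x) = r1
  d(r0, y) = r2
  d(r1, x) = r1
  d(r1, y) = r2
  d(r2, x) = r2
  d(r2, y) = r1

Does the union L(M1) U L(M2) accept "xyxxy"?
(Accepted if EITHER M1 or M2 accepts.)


M1: final=q0 accepted=False
M2: final=r1 accepted=False

No, union rejects (neither accepts)


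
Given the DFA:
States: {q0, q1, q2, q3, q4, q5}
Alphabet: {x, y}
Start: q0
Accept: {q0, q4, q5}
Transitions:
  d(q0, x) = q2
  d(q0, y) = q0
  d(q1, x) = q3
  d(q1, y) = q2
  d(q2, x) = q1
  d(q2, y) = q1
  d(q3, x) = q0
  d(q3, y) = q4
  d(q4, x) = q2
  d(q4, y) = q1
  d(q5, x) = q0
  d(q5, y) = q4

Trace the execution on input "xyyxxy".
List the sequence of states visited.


Input: xyyxxy
d(q0, x) = q2
d(q2, y) = q1
d(q1, y) = q2
d(q2, x) = q1
d(q1, x) = q3
d(q3, y) = q4


q0 -> q2 -> q1 -> q2 -> q1 -> q3 -> q4


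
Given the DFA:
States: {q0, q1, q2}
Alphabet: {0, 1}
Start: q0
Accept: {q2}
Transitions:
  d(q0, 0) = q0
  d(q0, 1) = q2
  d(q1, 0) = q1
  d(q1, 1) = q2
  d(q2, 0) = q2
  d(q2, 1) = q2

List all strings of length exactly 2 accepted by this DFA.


All strings of length 2: 4 total
Accepted: 3

"01", "10", "11"


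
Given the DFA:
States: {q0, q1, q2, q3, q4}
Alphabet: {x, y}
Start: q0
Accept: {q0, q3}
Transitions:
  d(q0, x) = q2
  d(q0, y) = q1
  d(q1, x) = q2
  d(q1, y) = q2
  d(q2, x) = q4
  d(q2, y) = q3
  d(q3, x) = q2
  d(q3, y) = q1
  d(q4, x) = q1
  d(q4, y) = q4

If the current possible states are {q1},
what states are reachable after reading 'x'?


Apply transition on 'x' from each current state:
  d(q1, x) = q2

{q2}


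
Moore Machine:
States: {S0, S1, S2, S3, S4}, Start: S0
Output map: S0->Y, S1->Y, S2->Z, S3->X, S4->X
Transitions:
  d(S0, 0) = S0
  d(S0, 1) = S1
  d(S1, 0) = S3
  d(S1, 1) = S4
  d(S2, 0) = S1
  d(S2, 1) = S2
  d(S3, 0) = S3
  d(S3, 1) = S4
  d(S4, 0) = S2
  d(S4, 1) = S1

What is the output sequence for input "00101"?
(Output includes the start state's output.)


Start: S0 (output Y)
  --0--> S0 (output Y)
  --0--> S0 (output Y)
  --1--> S1 (output Y)
  --0--> S3 (output X)
  --1--> S4 (output X)

"YYYYXX"


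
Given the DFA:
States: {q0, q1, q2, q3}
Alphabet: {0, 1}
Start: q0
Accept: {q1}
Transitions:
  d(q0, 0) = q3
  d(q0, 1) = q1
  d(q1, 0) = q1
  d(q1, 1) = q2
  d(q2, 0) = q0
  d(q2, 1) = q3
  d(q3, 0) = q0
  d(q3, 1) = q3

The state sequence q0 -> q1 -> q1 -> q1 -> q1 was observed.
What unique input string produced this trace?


Trace back each transition to find the symbol:
  q0 --[1]--> q1
  q1 --[0]--> q1
  q1 --[0]--> q1
  q1 --[0]--> q1

"1000"


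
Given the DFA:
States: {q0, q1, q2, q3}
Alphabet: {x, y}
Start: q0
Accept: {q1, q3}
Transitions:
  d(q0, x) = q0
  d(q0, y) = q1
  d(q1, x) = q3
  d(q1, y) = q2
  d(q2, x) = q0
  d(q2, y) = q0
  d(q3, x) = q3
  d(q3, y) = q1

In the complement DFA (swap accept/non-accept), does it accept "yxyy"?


Trace: q0 -> q1 -> q3 -> q1 -> q2
Final: q2
Original accept: {q1, q3}
Complement: q2 is not in original accept

Yes, complement accepts (original rejects)


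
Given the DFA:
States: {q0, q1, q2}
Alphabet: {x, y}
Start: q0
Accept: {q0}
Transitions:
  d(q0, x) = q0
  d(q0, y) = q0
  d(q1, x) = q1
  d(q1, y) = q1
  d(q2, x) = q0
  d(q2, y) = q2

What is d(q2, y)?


Looking up transition d(q2, y)

q2


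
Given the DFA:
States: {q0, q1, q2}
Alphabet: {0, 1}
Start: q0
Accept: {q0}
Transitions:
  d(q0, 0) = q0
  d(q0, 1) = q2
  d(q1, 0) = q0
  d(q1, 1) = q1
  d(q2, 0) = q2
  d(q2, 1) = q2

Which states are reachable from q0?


BFS from q0:
  layer 0: {q0}
  layer 1: {q2}

{q0, q2}


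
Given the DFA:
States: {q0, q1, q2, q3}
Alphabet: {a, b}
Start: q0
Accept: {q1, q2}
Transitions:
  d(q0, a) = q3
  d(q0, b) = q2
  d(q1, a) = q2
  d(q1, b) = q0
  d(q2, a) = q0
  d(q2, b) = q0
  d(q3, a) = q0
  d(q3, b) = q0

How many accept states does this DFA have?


Accept states listed: {q1, q2}
Counting: q1(1) q2(2)

2


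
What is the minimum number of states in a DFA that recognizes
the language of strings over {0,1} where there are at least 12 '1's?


States: count = 0, 1, ..., 11, and a final '>= 12' state.
Total: 12 + 1 = 13. Accept = '>= 12' state.

13


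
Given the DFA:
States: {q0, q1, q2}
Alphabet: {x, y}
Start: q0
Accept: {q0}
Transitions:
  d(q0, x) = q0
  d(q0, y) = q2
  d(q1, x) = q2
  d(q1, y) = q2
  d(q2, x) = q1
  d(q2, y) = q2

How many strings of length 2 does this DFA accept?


Enumerating all length-2 strings:
  "xx" -> q0 [accept]
  "xy" -> q2 [reject]
  "yx" -> q1 [reject]
  "yy" -> q2 [reject]

1 out of 4


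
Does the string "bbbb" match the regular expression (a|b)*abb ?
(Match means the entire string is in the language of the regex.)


|string| = 4; first = 'b'; last = 'b'

No, "bbbb" does not match (a|b)*abb


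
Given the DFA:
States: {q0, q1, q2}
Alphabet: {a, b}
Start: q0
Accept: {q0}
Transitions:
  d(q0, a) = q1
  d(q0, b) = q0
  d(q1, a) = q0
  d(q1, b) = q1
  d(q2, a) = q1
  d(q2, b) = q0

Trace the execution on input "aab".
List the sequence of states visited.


Input: aab
d(q0, a) = q1
d(q1, a) = q0
d(q0, b) = q0


q0 -> q1 -> q0 -> q0


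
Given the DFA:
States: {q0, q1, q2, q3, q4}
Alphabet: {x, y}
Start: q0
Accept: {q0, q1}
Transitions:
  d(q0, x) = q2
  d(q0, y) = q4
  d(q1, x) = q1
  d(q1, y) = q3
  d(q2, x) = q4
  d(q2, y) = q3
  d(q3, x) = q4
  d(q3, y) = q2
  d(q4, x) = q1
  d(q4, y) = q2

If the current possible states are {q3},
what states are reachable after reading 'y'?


Apply transition on 'y' from each current state:
  d(q3, y) = q2

{q2}


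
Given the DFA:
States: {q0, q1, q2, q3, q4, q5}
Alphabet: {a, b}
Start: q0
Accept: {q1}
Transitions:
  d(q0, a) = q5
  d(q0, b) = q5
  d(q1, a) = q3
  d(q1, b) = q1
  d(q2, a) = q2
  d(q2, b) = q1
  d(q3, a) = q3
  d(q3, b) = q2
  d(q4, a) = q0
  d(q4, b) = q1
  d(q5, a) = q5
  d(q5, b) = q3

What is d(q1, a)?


Looking up transition d(q1, a)

q3


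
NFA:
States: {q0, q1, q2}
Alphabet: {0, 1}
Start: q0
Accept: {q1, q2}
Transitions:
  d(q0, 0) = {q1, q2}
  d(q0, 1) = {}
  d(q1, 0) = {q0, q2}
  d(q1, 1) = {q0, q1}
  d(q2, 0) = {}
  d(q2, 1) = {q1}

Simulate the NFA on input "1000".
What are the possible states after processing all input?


Start: {q0}
  --1--> {}
  --0--> {}
  --0--> {}
  --0--> {}

{} (empty set, no valid transitions)


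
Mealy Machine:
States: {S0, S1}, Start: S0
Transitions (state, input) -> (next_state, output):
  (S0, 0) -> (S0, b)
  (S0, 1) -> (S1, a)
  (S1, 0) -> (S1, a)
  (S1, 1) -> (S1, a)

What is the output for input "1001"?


Step-by-step:
  (S0, 1) -> (S1, a)
  (S1, 0) -> (S1, a)
  (S1, 0) -> (S1, a)
  (S1, 1) -> (S1, a)

"aaaa"


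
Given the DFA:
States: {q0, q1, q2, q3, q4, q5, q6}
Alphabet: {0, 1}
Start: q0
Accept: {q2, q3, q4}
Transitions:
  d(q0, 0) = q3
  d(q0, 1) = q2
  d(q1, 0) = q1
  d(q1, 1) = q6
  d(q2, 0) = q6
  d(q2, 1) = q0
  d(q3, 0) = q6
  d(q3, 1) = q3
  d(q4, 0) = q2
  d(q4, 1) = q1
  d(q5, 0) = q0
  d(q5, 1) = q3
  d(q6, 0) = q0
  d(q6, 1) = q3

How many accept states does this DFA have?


Accept states listed: {q2, q3, q4}
Counting: q2(1) q3(2) q4(3)

3


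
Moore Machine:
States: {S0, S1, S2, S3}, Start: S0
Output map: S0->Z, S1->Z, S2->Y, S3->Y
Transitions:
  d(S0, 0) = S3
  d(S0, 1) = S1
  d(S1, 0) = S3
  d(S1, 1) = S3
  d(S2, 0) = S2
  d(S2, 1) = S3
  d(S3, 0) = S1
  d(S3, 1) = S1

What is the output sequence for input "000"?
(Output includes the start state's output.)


Start: S0 (output Z)
  --0--> S3 (output Y)
  --0--> S1 (output Z)
  --0--> S3 (output Y)

"ZYZY"


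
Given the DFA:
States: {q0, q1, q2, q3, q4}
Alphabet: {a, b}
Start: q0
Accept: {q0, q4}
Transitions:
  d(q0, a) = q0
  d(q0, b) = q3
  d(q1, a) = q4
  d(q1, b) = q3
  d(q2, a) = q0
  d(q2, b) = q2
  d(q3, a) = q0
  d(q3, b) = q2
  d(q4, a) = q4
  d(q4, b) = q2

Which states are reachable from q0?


BFS from q0:
  layer 0: {q0}
  layer 1: {q3}
  layer 2: {q2}

{q0, q2, q3}


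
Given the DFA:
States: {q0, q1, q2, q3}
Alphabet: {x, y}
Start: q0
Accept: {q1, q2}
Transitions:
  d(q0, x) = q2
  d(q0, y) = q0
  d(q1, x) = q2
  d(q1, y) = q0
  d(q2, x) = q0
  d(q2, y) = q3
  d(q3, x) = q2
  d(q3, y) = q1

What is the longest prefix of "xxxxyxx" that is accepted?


Run the DFA, marking each prefix where the state is accepting:
  "" -> q0 [reject]
  "x" -> q2 [accept]
  "xx" -> q0 [reject]
  "xxx" -> q2 [accept]
  "xxxx" -> q0 [reject]
  "xxxxy" -> q0 [reject]
  "xxxxyx" -> q2 [accept]
  "xxxxyxx" -> q0 [reject]

"xxxxyx"


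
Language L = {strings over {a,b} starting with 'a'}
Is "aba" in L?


first symbol = 'a'

Yes, "aba" is in L


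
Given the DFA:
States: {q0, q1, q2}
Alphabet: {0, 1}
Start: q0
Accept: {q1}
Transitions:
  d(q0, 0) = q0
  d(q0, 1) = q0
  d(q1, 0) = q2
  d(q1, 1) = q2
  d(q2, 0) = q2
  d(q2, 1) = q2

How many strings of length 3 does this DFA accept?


Enumerating all length-3 strings:
  "000" -> q0 [reject]
  "001" -> q0 [reject]
  "010" -> q0 [reject]
  "011" -> q0 [reject]
  "100" -> q0 [reject]
  "101" -> q0 [reject]
  "110" -> q0 [reject]
  "111" -> q0 [reject]

0 out of 8


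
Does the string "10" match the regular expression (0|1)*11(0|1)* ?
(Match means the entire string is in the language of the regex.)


|string| = 2; first = '1'; last = '0'

No, "10" does not match (0|1)*11(0|1)*


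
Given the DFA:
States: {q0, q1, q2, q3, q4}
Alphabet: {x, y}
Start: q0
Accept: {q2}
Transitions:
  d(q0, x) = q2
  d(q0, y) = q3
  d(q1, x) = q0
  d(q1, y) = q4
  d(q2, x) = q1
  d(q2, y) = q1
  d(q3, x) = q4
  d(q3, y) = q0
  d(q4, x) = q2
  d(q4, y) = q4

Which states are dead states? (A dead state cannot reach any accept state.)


Forward reachability from each state:
  q0 -> reaches accept state q2 (live)
  q1 -> reaches accept state q2 (live)
  q2 -> reaches accept state q2 (live)
  q3 -> reaches accept state q2 (live)
  q4 -> reaches accept state q2 (live)

None (all states can reach an accept state)


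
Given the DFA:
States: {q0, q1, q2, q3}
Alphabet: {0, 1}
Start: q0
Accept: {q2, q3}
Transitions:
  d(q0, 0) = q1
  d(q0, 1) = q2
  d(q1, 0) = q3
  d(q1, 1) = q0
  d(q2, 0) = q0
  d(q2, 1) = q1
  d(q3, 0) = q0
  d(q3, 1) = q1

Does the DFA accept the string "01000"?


Trace: q0 -> q1 -> q0 -> q1 -> q3 -> q0
Final state: q0
Accept states: {q2, q3}

No, rejected (final state q0 is not an accept state)


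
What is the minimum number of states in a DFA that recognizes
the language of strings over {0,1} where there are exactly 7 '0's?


States: count = 0, 1, ..., 7 (that's 8 states), plus a dead state for count > 7.
Total: 8 + 1 = 9. Accept = count-7 state.

9


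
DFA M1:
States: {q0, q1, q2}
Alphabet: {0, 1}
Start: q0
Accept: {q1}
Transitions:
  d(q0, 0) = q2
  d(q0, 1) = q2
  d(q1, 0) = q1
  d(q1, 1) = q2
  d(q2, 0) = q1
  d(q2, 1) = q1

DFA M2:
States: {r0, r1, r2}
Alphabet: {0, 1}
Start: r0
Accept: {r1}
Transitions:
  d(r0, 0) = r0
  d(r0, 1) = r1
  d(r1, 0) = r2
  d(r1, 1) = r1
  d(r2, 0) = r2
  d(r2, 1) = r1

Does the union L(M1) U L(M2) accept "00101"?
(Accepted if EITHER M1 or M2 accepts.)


M1: final=q2 accepted=False
M2: final=r1 accepted=True

Yes, union accepts


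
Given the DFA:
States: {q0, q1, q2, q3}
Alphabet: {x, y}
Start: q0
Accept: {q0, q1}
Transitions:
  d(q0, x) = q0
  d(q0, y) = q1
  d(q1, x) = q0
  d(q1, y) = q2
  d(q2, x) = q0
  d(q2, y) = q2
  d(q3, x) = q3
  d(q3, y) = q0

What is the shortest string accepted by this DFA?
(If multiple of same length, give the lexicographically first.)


BFS by string length (lex-first path to each state shown):
  len 0: q0<-""
Found accept state at length 0.

"" (empty string)


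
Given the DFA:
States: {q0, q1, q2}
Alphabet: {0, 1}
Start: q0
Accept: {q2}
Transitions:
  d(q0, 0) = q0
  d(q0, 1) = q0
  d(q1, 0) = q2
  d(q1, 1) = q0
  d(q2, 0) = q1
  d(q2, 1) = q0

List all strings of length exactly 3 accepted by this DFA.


All strings of length 3: 8 total
Accepted: 0

None


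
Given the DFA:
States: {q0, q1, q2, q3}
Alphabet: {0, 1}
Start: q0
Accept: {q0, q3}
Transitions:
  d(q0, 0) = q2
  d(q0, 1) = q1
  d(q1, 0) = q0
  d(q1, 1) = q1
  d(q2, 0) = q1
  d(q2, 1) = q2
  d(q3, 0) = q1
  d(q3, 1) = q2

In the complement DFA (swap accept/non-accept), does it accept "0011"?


Trace: q0 -> q2 -> q1 -> q1 -> q1
Final: q1
Original accept: {q0, q3}
Complement: q1 is not in original accept

Yes, complement accepts (original rejects)


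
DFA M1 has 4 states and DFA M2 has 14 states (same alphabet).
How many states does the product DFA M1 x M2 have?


Product construction pairs every M1 state with every M2 state.
4 * 14 = 56

56


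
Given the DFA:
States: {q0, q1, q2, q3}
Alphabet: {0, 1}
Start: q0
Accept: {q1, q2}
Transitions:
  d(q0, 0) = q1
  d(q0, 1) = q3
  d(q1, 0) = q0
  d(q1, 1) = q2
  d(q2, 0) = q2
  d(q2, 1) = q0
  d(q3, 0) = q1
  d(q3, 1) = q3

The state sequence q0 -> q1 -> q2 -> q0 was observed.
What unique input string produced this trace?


Trace back each transition to find the symbol:
  q0 --[0]--> q1
  q1 --[1]--> q2
  q2 --[1]--> q0

"011"
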